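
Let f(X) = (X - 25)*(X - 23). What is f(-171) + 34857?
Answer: 72881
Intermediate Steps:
f(X) = (-25 + X)*(-23 + X)
f(-171) + 34857 = (575 + (-171)**2 - 48*(-171)) + 34857 = (575 + 29241 + 8208) + 34857 = 38024 + 34857 = 72881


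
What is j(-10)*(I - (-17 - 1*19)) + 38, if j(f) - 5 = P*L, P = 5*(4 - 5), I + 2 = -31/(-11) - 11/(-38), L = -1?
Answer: 85497/209 ≈ 409.08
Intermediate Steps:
I = 463/418 (I = -2 + (-31/(-11) - 11/(-38)) = -2 + (-31*(-1/11) - 11*(-1/38)) = -2 + (31/11 + 11/38) = -2 + 1299/418 = 463/418 ≈ 1.1077)
P = -5 (P = 5*(-1) = -5)
j(f) = 10 (j(f) = 5 - 5*(-1) = 5 + 5 = 10)
j(-10)*(I - (-17 - 1*19)) + 38 = 10*(463/418 - (-17 - 1*19)) + 38 = 10*(463/418 - (-17 - 19)) + 38 = 10*(463/418 - 1*(-36)) + 38 = 10*(463/418 + 36) + 38 = 10*(15511/418) + 38 = 77555/209 + 38 = 85497/209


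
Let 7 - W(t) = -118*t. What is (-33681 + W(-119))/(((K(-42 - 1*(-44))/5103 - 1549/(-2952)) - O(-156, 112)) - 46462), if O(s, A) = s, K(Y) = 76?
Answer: 79866277344/77505338693 ≈ 1.0305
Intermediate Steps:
W(t) = 7 + 118*t (W(t) = 7 - (-118)*t = 7 + 118*t)
(-33681 + W(-119))/(((K(-42 - 1*(-44))/5103 - 1549/(-2952)) - O(-156, 112)) - 46462) = (-33681 + (7 + 118*(-119)))/(((76/5103 - 1549/(-2952)) - 1*(-156)) - 46462) = (-33681 + (7 - 14042))/(((76*(1/5103) - 1549*(-1/2952)) + 156) - 46462) = (-33681 - 14035)/(((76/5103 + 1549/2952) + 156) - 46462) = -47716/((903211/1673784 + 156) - 46462) = -47716/(262013515/1673784 - 46462) = -47716/(-77505338693/1673784) = -47716*(-1673784/77505338693) = 79866277344/77505338693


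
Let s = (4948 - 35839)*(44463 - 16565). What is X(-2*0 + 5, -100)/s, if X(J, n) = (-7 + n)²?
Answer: -11449/861797118 ≈ -1.3285e-5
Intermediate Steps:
s = -861797118 (s = -30891*27898 = -861797118)
X(-2*0 + 5, -100)/s = (-7 - 100)²/(-861797118) = (-107)²*(-1/861797118) = 11449*(-1/861797118) = -11449/861797118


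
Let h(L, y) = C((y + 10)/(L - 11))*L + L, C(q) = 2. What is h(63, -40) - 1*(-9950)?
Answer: 10139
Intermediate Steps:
h(L, y) = 3*L (h(L, y) = 2*L + L = 3*L)
h(63, -40) - 1*(-9950) = 3*63 - 1*(-9950) = 189 + 9950 = 10139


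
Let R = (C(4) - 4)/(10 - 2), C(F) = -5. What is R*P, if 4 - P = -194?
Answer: -891/4 ≈ -222.75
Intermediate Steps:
P = 198 (P = 4 - 1*(-194) = 4 + 194 = 198)
R = -9/8 (R = (-5 - 4)/(10 - 2) = -9/8 ≈ -1.1250)
R*P = -9/8*198 = -891/4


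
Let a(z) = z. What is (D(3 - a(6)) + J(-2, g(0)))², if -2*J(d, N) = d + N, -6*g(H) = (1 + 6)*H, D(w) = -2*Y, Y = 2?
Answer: 9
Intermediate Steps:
D(w) = -4 (D(w) = -2*2 = -4)
g(H) = -7*H/6 (g(H) = -(1 + 6)*H/6 = -7*H/6)
J(d, N) = -N/2 - d/2 (J(d, N) = -(d + N)/2 = -(N + d)/2 = -N/2 - d/2)
(D(3 - a(6)) + J(-2, g(0)))² = (-4 + (-(-7)*0/12 - ½*(-2)))² = (-4 + (-½*0 + 1))² = (-4 + (0 + 1))² = (-4 + 1)² = (-3)² = 9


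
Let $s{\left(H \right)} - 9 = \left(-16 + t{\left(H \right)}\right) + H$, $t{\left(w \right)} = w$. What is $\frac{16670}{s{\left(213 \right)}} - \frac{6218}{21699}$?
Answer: $\frac{359116988}{9091881} \approx 39.499$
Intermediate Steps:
$s{\left(H \right)} = -7 + 2 H$ ($s{\left(H \right)} = 9 + \left(\left(-16 + H\right) + H\right) = 9 + \left(-16 + 2 H\right) = -7 + 2 H$)
$\frac{16670}{s{\left(213 \right)}} - \frac{6218}{21699} = \frac{16670}{-7 + 2 \cdot 213} - \frac{6218}{21699} = \frac{16670}{-7 + 426} - \frac{6218}{21699} = \frac{16670}{419} - \frac{6218}{21699} = \frac{359116988}{9091881}$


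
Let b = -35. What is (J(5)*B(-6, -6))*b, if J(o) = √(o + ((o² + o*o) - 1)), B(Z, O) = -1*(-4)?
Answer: -420*√6 ≈ -1028.8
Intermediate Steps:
B(Z, O) = 4
J(o) = √(-1 + o + 2*o²) (J(o) = √(o + ((o² + o²) - 1)) = √(o + (2*o² - 1)) = √(o + (-1 + 2*o²)) = √(-1 + o + 2*o²))
(J(5)*B(-6, -6))*b = (√(-1 + 5 + 2*5²)*4)*(-35) = (√(-1 + 5 + 2*25)*4)*(-35) = (√(-1 + 5 + 50)*4)*(-35) = (√54*4)*(-35) = ((3*√6)*4)*(-35) = (12*√6)*(-35) = -420*√6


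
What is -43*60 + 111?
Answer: -2469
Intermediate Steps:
-43*60 + 111 = -2580 + 111 = -2469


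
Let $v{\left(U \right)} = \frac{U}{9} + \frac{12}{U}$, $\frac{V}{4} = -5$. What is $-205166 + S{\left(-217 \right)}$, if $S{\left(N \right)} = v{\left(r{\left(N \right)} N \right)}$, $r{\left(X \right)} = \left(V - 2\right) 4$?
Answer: $- \frac{8723998025}{42966} \approx -2.0304 \cdot 10^{5}$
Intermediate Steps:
$V = -20$ ($V = 4 \left(-5\right) = -20$)
$r{\left(X \right)} = -88$ ($r{\left(X \right)} = \left(-20 - 2\right) 4 = \left(-22\right) 4 = -88$)
$v{\left(U \right)} = \frac{12}{U} + \frac{U}{9}$ ($v{\left(U \right)} = U \frac{1}{9} + \frac{12}{U} = \frac{U}{9} + \frac{12}{U} = \frac{12}{U} + \frac{U}{9}$)
$S{\left(N \right)} = - \frac{88 N}{9} - \frac{3}{22 N}$ ($S{\left(N \right)} = \frac{12}{\left(-88\right) N} + \frac{\left(-88\right) N}{9} = 12 \left(- \frac{1}{88 N}\right) - \frac{88 N}{9} = - \frac{3}{22 N} - \frac{88 N}{9} = - \frac{88 N}{9} - \frac{3}{22 N}$)
$-205166 + S{\left(-217 \right)} = -205166 + \frac{-27 - 1936 \left(-217\right)^{2}}{198 \left(-217\right)} = -205166 + \frac{1}{198} \left(- \frac{1}{217}\right) \left(-27 - 91164304\right) = -205166 + \frac{1}{198} \left(- \frac{1}{217}\right) \left(-91164331\right) = -205166 + \frac{91164331}{42966} = - \frac{8723998025}{42966}$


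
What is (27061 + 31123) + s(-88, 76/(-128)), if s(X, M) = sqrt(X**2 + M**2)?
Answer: 58184 + sqrt(7930217)/32 ≈ 58272.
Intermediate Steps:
s(X, M) = sqrt(M**2 + X**2)
(27061 + 31123) + s(-88, 76/(-128)) = (27061 + 31123) + sqrt((76/(-128))**2 + (-88)**2) = 58184 + sqrt((76*(-1/128))**2 + 7744) = 58184 + sqrt((-19/32)**2 + 7744) = 58184 + sqrt(361/1024 + 7744) = 58184 + sqrt(7930217/1024) = 58184 + sqrt(7930217)/32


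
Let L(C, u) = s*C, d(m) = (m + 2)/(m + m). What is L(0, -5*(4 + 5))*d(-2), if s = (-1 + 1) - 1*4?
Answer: 0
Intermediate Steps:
d(m) = (2 + m)/(2*m) (d(m) = (2 + m)/((2*m)) = (2 + m)*(1/(2*m)) = (2 + m)/(2*m))
s = -4 (s = 0 - 4 = -4)
L(C, u) = -4*C
L(0, -5*(4 + 5))*d(-2) = (-4*0)*((½)*(2 - 2)/(-2)) = 0*((½)*(-½)*0) = 0*0 = 0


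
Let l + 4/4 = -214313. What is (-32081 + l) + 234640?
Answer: -11755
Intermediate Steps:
l = -214314 (l = -1 - 214313 = -214314)
(-32081 + l) + 234640 = (-32081 - 214314) + 234640 = -246395 + 234640 = -11755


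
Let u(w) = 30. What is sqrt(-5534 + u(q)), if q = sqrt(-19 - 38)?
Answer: 8*I*sqrt(86) ≈ 74.189*I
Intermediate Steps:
q = I*sqrt(57) (q = sqrt(-57) = I*sqrt(57) ≈ 7.5498*I)
sqrt(-5534 + u(q)) = sqrt(-5534 + 30) = sqrt(-5504) = 8*I*sqrt(86)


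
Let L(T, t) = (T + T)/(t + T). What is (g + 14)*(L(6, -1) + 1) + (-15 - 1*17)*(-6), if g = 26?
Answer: 328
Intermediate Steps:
L(T, t) = 2*T/(T + t) (L(T, t) = (2*T)/(T + t) = 2*T/(T + t))
(g + 14)*(L(6, -1) + 1) + (-15 - 1*17)*(-6) = (26 + 14)*(2*6/(6 - 1) + 1) + (-15 - 1*17)*(-6) = 40*(2*6/5 + 1) + (-15 - 17)*(-6) = 40*(2*6*(⅕) + 1) - 32*(-6) = 40*(12/5 + 1) + 192 = 40*(17/5) + 192 = 136 + 192 = 328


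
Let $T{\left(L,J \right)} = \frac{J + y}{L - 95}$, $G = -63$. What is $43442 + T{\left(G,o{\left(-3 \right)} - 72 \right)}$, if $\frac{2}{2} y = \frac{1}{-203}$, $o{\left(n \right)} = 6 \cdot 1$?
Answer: $\frac{1393372107}{32074} \approx 43442.0$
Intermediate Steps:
$o{\left(n \right)} = 6$
$y = - \frac{1}{203}$ ($y = \frac{1}{-203} = - \frac{1}{203} \approx -0.0049261$)
$T{\left(L,J \right)} = \frac{- \frac{1}{203} + J}{-95 + L}$ ($T{\left(L,J \right)} = \frac{J - \frac{1}{203}}{L - 95} = \frac{- \frac{1}{203} + J}{-95 + L}$)
$43442 + T{\left(G,o{\left(-3 \right)} - 72 \right)} = 43442 + \frac{- \frac{1}{203} + \left(6 - 72\right)}{-95 - 63} = 43442 + \frac{- \frac{1}{203} + \left(6 - 72\right)}{-158} = 43442 - \frac{- \frac{1}{203} - 66}{158} = 43442 - - \frac{13399}{32074} = 43442 + \frac{13399}{32074} = \frac{1393372107}{32074}$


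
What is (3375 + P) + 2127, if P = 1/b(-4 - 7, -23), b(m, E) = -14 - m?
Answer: 16505/3 ≈ 5501.7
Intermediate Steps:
P = -⅓ (P = 1/(-14 - (-4 - 7)) = 1/(-14 - 1*(-11)) = 1/(-14 + 11) = 1/(-3) = -⅓ ≈ -0.33333)
(3375 + P) + 2127 = (3375 - ⅓) + 2127 = 10124/3 + 2127 = 16505/3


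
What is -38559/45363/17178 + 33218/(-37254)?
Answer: -29349679459/32913850458 ≈ -0.89171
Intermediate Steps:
-38559/45363/17178 + 33218/(-37254) = -38559*1/45363*(1/17178) + 33218*(-1/37254) = -12853/15121*1/17178 - 16609/18627 = -12853/259748538 - 16609/18627 = -29349679459/32913850458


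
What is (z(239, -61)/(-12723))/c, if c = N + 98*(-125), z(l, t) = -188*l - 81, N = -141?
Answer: -45013/157650693 ≈ -0.00028552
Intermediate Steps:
z(l, t) = -81 - 188*l
c = -12391 (c = -141 + 98*(-125) = -141 - 12250 = -12391)
(z(239, -61)/(-12723))/c = ((-81 - 188*239)/(-12723))/(-12391) = ((-81 - 44932)*(-1/12723))*(-1/12391) = -45013*(-1/12723)*(-1/12391) = (45013/12723)*(-1/12391) = -45013/157650693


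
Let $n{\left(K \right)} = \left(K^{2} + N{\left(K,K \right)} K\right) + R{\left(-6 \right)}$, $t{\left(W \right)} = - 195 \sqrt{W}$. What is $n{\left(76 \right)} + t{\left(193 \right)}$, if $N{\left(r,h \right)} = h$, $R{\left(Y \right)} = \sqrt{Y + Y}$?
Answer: $11552 - 195 \sqrt{193} + 2 i \sqrt{3} \approx 8843.0 + 3.4641 i$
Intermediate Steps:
$R{\left(Y \right)} = \sqrt{2} \sqrt{Y}$ ($R{\left(Y \right)} = \sqrt{2 Y} = \sqrt{2} \sqrt{Y}$)
$n{\left(K \right)} = 2 K^{2} + 2 i \sqrt{3}$ ($n{\left(K \right)} = \left(K^{2} + K K\right) + \sqrt{2} \sqrt{-6} = \left(K^{2} + K^{2}\right) + \sqrt{2} i \sqrt{6} = 2 K^{2} + 2 i \sqrt{3}$)
$n{\left(76 \right)} + t{\left(193 \right)} = \left(2 \cdot 76^{2} + 2 i \sqrt{3}\right) - 195 \sqrt{193} = \left(2 \cdot 5776 + 2 i \sqrt{3}\right) - 195 \sqrt{193} = \left(11552 + 2 i \sqrt{3}\right) - 195 \sqrt{193} = 11552 - 195 \sqrt{193} + 2 i \sqrt{3}$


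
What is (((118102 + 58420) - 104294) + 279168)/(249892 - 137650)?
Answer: 58566/18707 ≈ 3.1307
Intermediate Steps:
(((118102 + 58420) - 104294) + 279168)/(249892 - 137650) = ((176522 - 104294) + 279168)/112242 = (72228 + 279168)*(1/112242) = 351396*(1/112242) = 58566/18707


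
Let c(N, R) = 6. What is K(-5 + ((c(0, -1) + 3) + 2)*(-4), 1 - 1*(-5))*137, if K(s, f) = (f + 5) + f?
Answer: 2329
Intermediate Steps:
K(s, f) = 5 + 2*f (K(s, f) = (5 + f) + f = 5 + 2*f)
K(-5 + ((c(0, -1) + 3) + 2)*(-4), 1 - 1*(-5))*137 = (5 + 2*(1 - 1*(-5)))*137 = (5 + 2*(1 + 5))*137 = (5 + 2*6)*137 = (5 + 12)*137 = 17*137 = 2329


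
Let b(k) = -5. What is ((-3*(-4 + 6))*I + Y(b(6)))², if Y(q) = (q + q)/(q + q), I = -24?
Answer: 21025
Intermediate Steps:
Y(q) = 1 (Y(q) = (2*q)/((2*q)) = (2*q)*(1/(2*q)) = 1)
((-3*(-4 + 6))*I + Y(b(6)))² = (-3*(-4 + 6)*(-24) + 1)² = (-3*2*(-24) + 1)² = (-6*(-24) + 1)² = (144 + 1)² = 145² = 21025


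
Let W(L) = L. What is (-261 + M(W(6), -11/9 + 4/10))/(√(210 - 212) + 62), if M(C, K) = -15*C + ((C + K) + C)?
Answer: -474052/86535 + 7646*I*√2/86535 ≈ -5.4782 + 0.12496*I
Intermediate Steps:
M(C, K) = K - 13*C (M(C, K) = -15*C + (K + 2*C) = K - 13*C)
(-261 + M(W(6), -11/9 + 4/10))/(√(210 - 212) + 62) = (-261 + ((-11/9 + 4/10) - 13*6))/(√(210 - 212) + 62) = (-261 + ((-11*⅑ + 4*(⅒)) - 78))/(√(-2) + 62) = (-261 + ((-11/9 + ⅖) - 78))/(I*√2 + 62) = (-261 + (-37/45 - 78))/(62 + I*√2) = (-261 - 3547/45)/(62 + I*√2) = -15292/(45*(62 + I*√2))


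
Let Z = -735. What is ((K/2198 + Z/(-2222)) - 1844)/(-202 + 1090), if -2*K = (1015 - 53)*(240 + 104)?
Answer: -1562010057/722825488 ≈ -2.1610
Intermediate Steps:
K = -165464 (K = -(1015 - 53)*(240 + 104)/2 = -481*344 = -1/2*330928 = -165464)
((K/2198 + Z/(-2222)) - 1844)/(-202 + 1090) = ((-165464/2198 - 735/(-2222)) - 1844)/(-202 + 1090) = ((-165464*1/2198 - 735*(-1/2222)) - 1844)/888 = ((-82732/1099 + 735/2222) - 1844)*(1/888) = (-183022739/2441978 - 1844)*(1/888) = -4686030171/2441978*1/888 = -1562010057/722825488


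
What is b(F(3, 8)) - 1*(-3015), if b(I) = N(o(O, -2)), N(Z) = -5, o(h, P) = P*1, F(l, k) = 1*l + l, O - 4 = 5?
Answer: 3010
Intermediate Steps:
O = 9 (O = 4 + 5 = 9)
F(l, k) = 2*l (F(l, k) = l + l = 2*l)
o(h, P) = P
b(I) = -5
b(F(3, 8)) - 1*(-3015) = -5 - 1*(-3015) = -5 + 3015 = 3010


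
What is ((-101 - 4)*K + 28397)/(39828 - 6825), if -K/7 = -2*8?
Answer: 16637/33003 ≈ 0.50411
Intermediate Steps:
K = 112 (K = -(-14)*8 = -7*(-16) = 112)
((-101 - 4)*K + 28397)/(39828 - 6825) = ((-101 - 4)*112 + 28397)/(39828 - 6825) = (-105*112 + 28397)/33003 = (-11760 + 28397)*(1/33003) = 16637*(1/33003) = 16637/33003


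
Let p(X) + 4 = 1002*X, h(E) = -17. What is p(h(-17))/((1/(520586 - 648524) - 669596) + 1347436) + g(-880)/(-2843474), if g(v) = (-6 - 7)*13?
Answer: -6183570428242945/246590313199834606 ≈ -0.025076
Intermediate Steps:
p(X) = -4 + 1002*X
g(v) = -169 (g(v) = -13*13 = -169)
p(h(-17))/((1/(520586 - 648524) - 669596) + 1347436) + g(-880)/(-2843474) = (-4 + 1002*(-17))/((1/(520586 - 648524) - 669596) + 1347436) - 169/(-2843474) = (-4 - 17034)/((1/(-127938) - 669596) + 1347436) - 169*(-1/2843474) = -17038/((-1/127938 - 669596) + 1347436) + 169/2843474 = -17038/(-85666773049/127938 + 1347436) + 169/2843474 = -17038/86721493919/127938 + 169/2843474 = -17038*127938/86721493919 + 169/2843474 = -2179807644/86721493919 + 169/2843474 = -6183570428242945/246590313199834606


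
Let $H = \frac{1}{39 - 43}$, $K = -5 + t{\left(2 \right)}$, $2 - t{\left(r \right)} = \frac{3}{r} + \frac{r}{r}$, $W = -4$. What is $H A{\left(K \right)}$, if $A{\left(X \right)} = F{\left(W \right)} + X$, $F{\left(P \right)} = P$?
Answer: $\frac{19}{8} \approx 2.375$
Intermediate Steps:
$t{\left(r \right)} = 1 - \frac{3}{r}$ ($t{\left(r \right)} = 2 - \left(\frac{3}{r} + \frac{r}{r}\right) = 2 - \left(\frac{3}{r} + 1\right) = 2 - \left(1 + \frac{3}{r}\right) = 1 - \frac{3}{r}$)
$K = - \frac{11}{2}$ ($K = -5 + \frac{-3 + 2}{2} = -5 + \frac{1}{2} \left(-1\right) = -5 - \frac{1}{2} = - \frac{11}{2} \approx -5.5$)
$H = - \frac{1}{4}$ ($H = \frac{1}{-4} = - \frac{1}{4} \approx -0.25$)
$A{\left(X \right)} = -4 + X$
$H A{\left(K \right)} = - \frac{-4 - \frac{11}{2}}{4} = \left(- \frac{1}{4}\right) \left(- \frac{19}{2}\right) = \frac{19}{8}$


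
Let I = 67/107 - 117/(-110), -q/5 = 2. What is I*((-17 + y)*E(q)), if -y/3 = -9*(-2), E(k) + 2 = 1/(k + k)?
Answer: 57896879/235400 ≈ 245.95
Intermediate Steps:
q = -10 (q = -5*2 = -10)
E(k) = -2 + 1/(2*k) (E(k) = -2 + 1/(k + k) = -2 + 1/(2*k))
y = -54 (y = -(-27)*(-2) = -3*18 = -54)
I = 19889/11770 (I = 67*(1/107) - 117*(-1/110) = 67/107 + 117/110 = 19889/11770 ≈ 1.6898)
I*((-17 + y)*E(q)) = 19889*((-17 - 54)*(-2 + (½)/(-10)))/11770 = 19889*(-71*(-2 + (½)*(-⅒)))/11770 = 19889*(-71*(-2 - 1/20))/11770 = 19889*(-71*(-41/20))/11770 = (19889/11770)*(2911/20) = 57896879/235400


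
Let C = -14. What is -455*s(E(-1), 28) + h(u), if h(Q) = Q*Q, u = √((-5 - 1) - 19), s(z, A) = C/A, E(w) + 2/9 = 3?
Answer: 405/2 ≈ 202.50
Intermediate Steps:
E(w) = 25/9 (E(w) = -2/9 + 3 = 25/9)
s(z, A) = -14/A
u = 5*I (u = √(-6 - 19) = √(-25) = 5*I ≈ 5.0*I)
h(Q) = Q²
-455*s(E(-1), 28) + h(u) = -(-6370)/28 + (5*I)² = -(-6370)/28 - 25 = -455*(-½) - 25 = 455/2 - 25 = 405/2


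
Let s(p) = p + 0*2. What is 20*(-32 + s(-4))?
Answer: -720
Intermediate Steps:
s(p) = p (s(p) = p + 0 = p)
20*(-32 + s(-4)) = 20*(-32 - 4) = 20*(-36) = -720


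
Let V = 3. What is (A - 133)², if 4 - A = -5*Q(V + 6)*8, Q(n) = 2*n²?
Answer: 40335201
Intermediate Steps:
A = 6484 (A = 4 - (-10*(3 + 6)²)*8 = 4 - (-10*9²)*8 = 4 - (-10*81)*8 = 4 - (-5*162)*8 = 4 - (-810)*8 = 4 - 1*(-6480) = 4 + 6480 = 6484)
(A - 133)² = (6484 - 133)² = 6351² = 40335201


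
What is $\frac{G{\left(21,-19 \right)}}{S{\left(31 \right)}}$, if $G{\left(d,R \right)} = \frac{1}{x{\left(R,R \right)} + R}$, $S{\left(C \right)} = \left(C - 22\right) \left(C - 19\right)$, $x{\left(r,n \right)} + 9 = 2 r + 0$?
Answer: $- \frac{1}{7128} \approx -0.00014029$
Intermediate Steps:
$x{\left(r,n \right)} = -9 + 2 r$ ($x{\left(r,n \right)} = -9 + \left(2 r + 0\right) = -9 + 2 r$)
$S{\left(C \right)} = \left(-22 + C\right) \left(-19 + C\right)$
$G{\left(d,R \right)} = \frac{1}{-9 + 3 R}$ ($G{\left(d,R \right)} = \frac{1}{\left(-9 + 2 R\right) + R} = \frac{1}{-9 + 3 R}$)
$\frac{G{\left(21,-19 \right)}}{S{\left(31 \right)}} = \frac{\frac{1}{3} \frac{1}{-3 - 19}}{418 + 31^{2} - 1271} = \frac{\frac{1}{3} \frac{1}{-22}}{418 + 961 - 1271} = \frac{\frac{1}{3} \left(- \frac{1}{22}\right)}{108} = \left(- \frac{1}{66}\right) \frac{1}{108} = - \frac{1}{7128}$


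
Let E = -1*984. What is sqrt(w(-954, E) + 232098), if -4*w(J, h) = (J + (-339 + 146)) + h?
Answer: sqrt(930523)/2 ≈ 482.32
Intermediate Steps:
E = -984
w(J, h) = 193/4 - J/4 - h/4 (w(J, h) = -((J + (-339 + 146)) + h)/4 = -((J - 193) + h)/4 = -((-193 + J) + h)/4 = -(-193 + J + h)/4 = 193/4 - J/4 - h/4)
sqrt(w(-954, E) + 232098) = sqrt((193/4 - 1/4*(-954) - 1/4*(-984)) + 232098) = sqrt((193/4 + 477/2 + 246) + 232098) = sqrt(2131/4 + 232098) = sqrt(930523/4) = sqrt(930523)/2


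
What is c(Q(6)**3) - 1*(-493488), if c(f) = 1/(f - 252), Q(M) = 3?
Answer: 111034799/225 ≈ 4.9349e+5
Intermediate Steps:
c(f) = 1/(-252 + f)
c(Q(6)**3) - 1*(-493488) = 1/(-252 + 3**3) - 1*(-493488) = 1/(-252 + 27) + 493488 = 1/(-225) + 493488 = -1/225 + 493488 = 111034799/225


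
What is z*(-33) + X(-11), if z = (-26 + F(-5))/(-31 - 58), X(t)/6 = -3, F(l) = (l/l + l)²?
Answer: -1932/89 ≈ -21.708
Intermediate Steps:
F(l) = (1 + l)²
X(t) = -18 (X(t) = 6*(-3) = -18)
z = 10/89 (z = (-26 + (1 - 5)²)/(-31 - 58) = (-26 + (-4)²)/(-89) = (-26 + 16)*(-1/89) = -10*(-1/89) = 10/89 ≈ 0.11236)
z*(-33) + X(-11) = (10/89)*(-33) - 18 = -330/89 - 18 = -1932/89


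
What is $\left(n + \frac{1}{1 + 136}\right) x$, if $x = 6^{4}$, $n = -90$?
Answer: $- \frac{15978384}{137} \approx -1.1663 \cdot 10^{5}$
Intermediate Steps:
$x = 1296$
$\left(n + \frac{1}{1 + 136}\right) x = \left(-90 + \frac{1}{1 + 136}\right) 1296 = \left(-90 + \frac{1}{137}\right) 1296 = \left(- \frac{12329}{137}\right) 1296 = - \frac{15978384}{137}$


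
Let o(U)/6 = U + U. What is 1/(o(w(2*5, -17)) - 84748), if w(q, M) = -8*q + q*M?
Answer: -1/87748 ≈ -1.1396e-5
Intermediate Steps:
w(q, M) = -8*q + M*q
o(U) = 12*U (o(U) = 6*(U + U) = 6*(2*U) = 12*U)
1/(o(w(2*5, -17)) - 84748) = 1/(12*((2*5)*(-8 - 17)) - 84748) = 1/(12*(10*(-25)) - 84748) = 1/(12*(-250) - 84748) = 1/(-3000 - 84748) = 1/(-87748) = -1/87748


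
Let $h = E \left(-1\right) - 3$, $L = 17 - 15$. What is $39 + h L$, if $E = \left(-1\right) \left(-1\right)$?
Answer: $31$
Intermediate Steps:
$E = 1$
$L = 2$ ($L = 17 - 15 = 2$)
$h = -4$ ($h = 1 \left(-1\right) - 3 = -1 - 3 = -4$)
$39 + h L = 39 - 8 = 31$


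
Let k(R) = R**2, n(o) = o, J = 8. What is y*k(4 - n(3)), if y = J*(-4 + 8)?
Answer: 32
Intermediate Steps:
y = 32 (y = 8*(-4 + 8) = 8*4 = 32)
y*k(4 - n(3)) = 32*(4 - 1*3)**2 = 32*(4 - 3)**2 = 32*1**2 = 32*1 = 32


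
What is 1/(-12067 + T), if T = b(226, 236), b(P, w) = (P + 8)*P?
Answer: 1/40817 ≈ 2.4500e-5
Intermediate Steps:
b(P, w) = P*(8 + P) (b(P, w) = (8 + P)*P = P*(8 + P))
T = 52884 (T = 226*(8 + 226) = 226*234 = 52884)
1/(-12067 + T) = 1/(-12067 + 52884) = 1/40817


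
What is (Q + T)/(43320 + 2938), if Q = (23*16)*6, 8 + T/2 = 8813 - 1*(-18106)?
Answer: 28015/23129 ≈ 1.2113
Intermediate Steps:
T = 53822 (T = -16 + 2*(8813 - 1*(-18106)) = -16 + 2*(8813 + 18106) = -16 + 2*26919 = -16 + 53838 = 53822)
Q = 2208 (Q = 368*6 = 2208)
(Q + T)/(43320 + 2938) = (2208 + 53822)/(43320 + 2938) = 56030/46258 = 56030*(1/46258) = 28015/23129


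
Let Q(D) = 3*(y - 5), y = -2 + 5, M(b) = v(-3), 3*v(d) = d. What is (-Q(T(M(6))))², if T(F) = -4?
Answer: 36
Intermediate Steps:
v(d) = d/3
M(b) = -1 (M(b) = (⅓)*(-3) = -1)
y = 3
Q(D) = -6 (Q(D) = 3*(3 - 5) = 3*(-2) = -6)
(-Q(T(M(6))))² = (-1*(-6))² = 6² = 36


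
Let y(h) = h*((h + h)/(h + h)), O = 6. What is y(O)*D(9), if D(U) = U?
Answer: 54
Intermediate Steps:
y(h) = h (y(h) = h*((2*h)/((2*h))) = h*((2*h)*(1/(2*h))) = h*1 = h)
y(O)*D(9) = 6*9 = 54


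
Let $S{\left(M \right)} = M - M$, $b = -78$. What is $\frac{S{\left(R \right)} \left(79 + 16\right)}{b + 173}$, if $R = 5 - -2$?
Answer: $0$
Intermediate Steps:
$R = 7$ ($R = 5 + 2 = 7$)
$S{\left(M \right)} = 0$
$\frac{S{\left(R \right)} \left(79 + 16\right)}{b + 173} = \frac{0 \left(79 + 16\right)}{-78 + 173} = \frac{0 \cdot 95}{95} = 0 \cdot \frac{1}{95} = 0$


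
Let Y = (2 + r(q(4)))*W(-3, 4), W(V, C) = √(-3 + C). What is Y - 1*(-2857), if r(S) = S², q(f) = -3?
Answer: 2868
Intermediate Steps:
Y = 11 (Y = (2 + (-3)²)*√(-3 + 4) = (2 + 9)*√1 = 11*1 = 11)
Y - 1*(-2857) = 11 - 1*(-2857) = 11 + 2857 = 2868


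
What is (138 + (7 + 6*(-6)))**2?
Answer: 11881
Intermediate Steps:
(138 + (7 + 6*(-6)))**2 = (138 + (7 - 36))**2 = (138 - 29)**2 = 109**2 = 11881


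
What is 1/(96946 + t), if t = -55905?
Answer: 1/41041 ≈ 2.4366e-5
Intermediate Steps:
1/(96946 + t) = 1/(96946 - 55905) = 1/41041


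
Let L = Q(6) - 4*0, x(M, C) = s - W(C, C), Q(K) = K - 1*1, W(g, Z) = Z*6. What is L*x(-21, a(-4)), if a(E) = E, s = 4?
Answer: 140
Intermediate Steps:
W(g, Z) = 6*Z
Q(K) = -1 + K (Q(K) = K - 1 = -1 + K)
x(M, C) = 4 - 6*C
L = 5 (L = (-1 + 6) - 4*0 = 5 + 0 = 5)
L*x(-21, a(-4)) = 5*(4 - 6*(-4)) = 5*(4 + 24) = 5*28 = 140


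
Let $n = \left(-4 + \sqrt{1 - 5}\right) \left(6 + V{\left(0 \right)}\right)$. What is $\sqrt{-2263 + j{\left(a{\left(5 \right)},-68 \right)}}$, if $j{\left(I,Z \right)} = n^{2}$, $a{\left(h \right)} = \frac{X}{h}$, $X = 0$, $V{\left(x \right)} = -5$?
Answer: $\sqrt{-2251 - 16 i} \approx 0.1686 - 47.445 i$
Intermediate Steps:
$n = -4 + 2 i$ ($n = \left(-4 + \sqrt{1 - 5}\right) \left(6 - 5\right) = \left(-4 + \sqrt{-4}\right) 1 = \left(-4 + 2 i\right) 1 = -4 + 2 i \approx -4.0 + 2.0 i$)
$a{\left(h \right)} = 0$ ($a{\left(h \right)} = \frac{0}{h} = 0$)
$j{\left(I,Z \right)} = \left(-4 + 2 i\right)^{2}$
$\sqrt{-2263 + j{\left(a{\left(5 \right)},-68 \right)}} = \sqrt{-2263 + \left(12 - 16 i\right)} = \sqrt{-2251 - 16 i}$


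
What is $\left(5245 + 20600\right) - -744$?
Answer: $26589$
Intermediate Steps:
$\left(5245 + 20600\right) - -744 = 25845 + 744 = 26589$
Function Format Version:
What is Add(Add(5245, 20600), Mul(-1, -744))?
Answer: 26589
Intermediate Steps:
Add(Add(5245, 20600), Mul(-1, -744)) = Add(25845, 744) = 26589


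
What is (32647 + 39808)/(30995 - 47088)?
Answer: -72455/16093 ≈ -4.5023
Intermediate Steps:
(32647 + 39808)/(30995 - 47088) = 72455/(-16093) = 72455*(-1/16093) = -72455/16093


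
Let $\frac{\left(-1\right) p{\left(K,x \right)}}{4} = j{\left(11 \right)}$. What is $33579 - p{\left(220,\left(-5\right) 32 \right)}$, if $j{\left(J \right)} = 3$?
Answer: $33591$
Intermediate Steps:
$p{\left(K,x \right)} = -12$ ($p{\left(K,x \right)} = \left(-4\right) 3 = -12$)
$33579 - p{\left(220,\left(-5\right) 32 \right)} = 33579 - -12 = 33579 + 12 = 33591$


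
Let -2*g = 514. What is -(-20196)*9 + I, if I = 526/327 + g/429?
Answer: 2833171203/15587 ≈ 1.8177e+5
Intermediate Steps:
g = -257 (g = -½*514 = -257)
I = 15735/15587 (I = 526/327 - 257/429 = 15735/15587 ≈ 1.0095)
-(-20196)*9 + I = -(-20196)*9 + 15735/15587 = -1122*(-162) + 15735/15587 = 181764 + 15735/15587 = 2833171203/15587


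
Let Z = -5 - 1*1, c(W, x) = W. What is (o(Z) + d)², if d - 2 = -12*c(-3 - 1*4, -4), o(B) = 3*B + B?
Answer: 3844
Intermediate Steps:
Z = -6 (Z = -5 - 1 = -6)
o(B) = 4*B
d = 86 (d = 2 - 12*(-3 - 1*4) = 2 - 12*(-3 - 4) = 2 - 12*(-7) = 2 + 84 = 86)
(o(Z) + d)² = (4*(-6) + 86)² = (-24 + 86)² = 62² = 3844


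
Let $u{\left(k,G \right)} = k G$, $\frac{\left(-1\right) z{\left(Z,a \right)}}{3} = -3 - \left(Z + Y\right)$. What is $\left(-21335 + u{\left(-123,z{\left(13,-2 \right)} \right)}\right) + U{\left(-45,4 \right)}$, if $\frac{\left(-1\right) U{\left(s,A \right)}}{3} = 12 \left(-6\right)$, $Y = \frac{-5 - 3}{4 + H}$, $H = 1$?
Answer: $- \frac{132163}{5} \approx -26433.0$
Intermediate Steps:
$Y = - \frac{8}{5}$ ($Y = \frac{-5 - 3}{4 + 1} = - \frac{8}{5} \approx -1.6$)
$U{\left(s,A \right)} = 216$ ($U{\left(s,A \right)} = - 3 \cdot 12 \left(-6\right) = \left(-3\right) \left(-72\right) = 216$)
$z{\left(Z,a \right)} = \frac{21}{5} + 3 Z$ ($z{\left(Z,a \right)} = - 3 \left(-3 - \left(Z - \frac{8}{5}\right)\right) = - 3 \left(-3 - \left(- \frac{8}{5} + Z\right)\right) = - 3 \left(- \frac{7}{5} - Z\right) = \frac{21}{5} + 3 Z$)
$u{\left(k,G \right)} = G k$
$\left(-21335 + u{\left(-123,z{\left(13,-2 \right)} \right)}\right) + U{\left(-45,4 \right)} = \left(-21335 + \left(\frac{21}{5} + 3 \cdot 13\right) \left(-123\right)\right) + 216 = \left(-21335 + \left(\frac{21}{5} + 39\right) \left(-123\right)\right) + 216 = \left(-21335 + \frac{216}{5} \left(-123\right)\right) + 216 = \left(-21335 - \frac{26568}{5}\right) + 216 = - \frac{133243}{5} + 216 = - \frac{132163}{5}$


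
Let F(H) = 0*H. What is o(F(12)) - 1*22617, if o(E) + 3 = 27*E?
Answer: -22620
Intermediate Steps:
F(H) = 0
o(E) = -3 + 27*E
o(F(12)) - 1*22617 = (-3 + 27*0) - 1*22617 = (-3 + 0) - 22617 = -3 - 22617 = -22620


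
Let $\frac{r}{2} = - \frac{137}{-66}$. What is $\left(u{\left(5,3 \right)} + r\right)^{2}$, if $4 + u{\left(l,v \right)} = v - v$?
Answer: $\frac{25}{1089} \approx 0.022957$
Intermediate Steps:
$u{\left(l,v \right)} = -4$ ($u{\left(l,v \right)} = -4 + \left(v - v\right) = -4 + 0 = -4$)
$r = \frac{137}{33}$ ($r = 2 \left(- \frac{137}{-66}\right) = 2 \left(- \frac{137 \left(-1\right)}{66}\right) = 2 \left(\left(-1\right) \left(- \frac{137}{66}\right)\right) = 2 \cdot \frac{137}{66} = \frac{137}{33} \approx 4.1515$)
$\left(u{\left(5,3 \right)} + r\right)^{2} = \left(-4 + \frac{137}{33}\right)^{2} = \left(\frac{5}{33}\right)^{2} = \frac{25}{1089}$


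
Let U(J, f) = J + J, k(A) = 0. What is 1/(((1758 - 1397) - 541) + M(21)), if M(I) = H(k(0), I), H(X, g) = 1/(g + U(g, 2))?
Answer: -63/11339 ≈ -0.0055560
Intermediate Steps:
U(J, f) = 2*J
H(X, g) = 1/(3*g) (H(X, g) = 1/(g + 2*g) = 1/(3*g))
M(I) = 1/(3*I)
1/(((1758 - 1397) - 541) + M(21)) = 1/(((1758 - 1397) - 541) + (⅓)/21) = 1/((361 - 541) + (⅓)*(1/21)) = 1/(-180 + 1/63) = 1/(-11339/63) = -63/11339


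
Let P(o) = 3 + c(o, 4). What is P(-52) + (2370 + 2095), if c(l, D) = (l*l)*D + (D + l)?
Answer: 15236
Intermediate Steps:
c(l, D) = D + l + D*l² (c(l, D) = l²*D + (D + l) = D*l² + (D + l) = D + l + D*l²)
P(o) = 7 + o + 4*o² (P(o) = 3 + (4 + o + 4*o²) = 7 + o + 4*o²)
P(-52) + (2370 + 2095) = (7 - 52 + 4*(-52)²) + (2370 + 2095) = (7 - 52 + 4*2704) + 4465 = (7 - 52 + 10816) + 4465 = 10771 + 4465 = 15236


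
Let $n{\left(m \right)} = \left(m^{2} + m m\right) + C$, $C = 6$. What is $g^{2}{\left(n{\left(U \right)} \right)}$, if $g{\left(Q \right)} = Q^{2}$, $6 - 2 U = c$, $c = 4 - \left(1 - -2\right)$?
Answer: $\frac{1874161}{16} \approx 1.1714 \cdot 10^{5}$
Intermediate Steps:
$c = 1$ ($c = 4 - \left(1 + 2\right) = 4 - 3 = 1$)
$U = \frac{5}{2}$ ($U = 3 - \frac{1}{2} = \frac{5}{2} \approx 2.5$)
$n{\left(m \right)} = 6 + 2 m^{2}$ ($n{\left(m \right)} = \left(m^{2} + m m\right) + 6 = \left(m^{2} + m^{2}\right) + 6 = 2 m^{2} + 6 = 6 + 2 m^{2}$)
$g^{2}{\left(n{\left(U \right)} \right)} = \left(\left(6 + 2 \left(\frac{5}{2}\right)^{2}\right)^{2}\right)^{2} = \left(\left(6 + 2 \cdot \frac{25}{4}\right)^{2}\right)^{2} = \left(\left(6 + \frac{25}{2}\right)^{2}\right)^{2} = \left(\left(\frac{37}{2}\right)^{2}\right)^{2} = \left(\frac{1369}{4}\right)^{2} = \frac{1874161}{16}$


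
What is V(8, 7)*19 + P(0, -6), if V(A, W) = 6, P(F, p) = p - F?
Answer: 108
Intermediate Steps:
V(8, 7)*19 + P(0, -6) = 6*19 + (-6 - 1*0) = 114 + (-6 + 0) = 114 - 6 = 108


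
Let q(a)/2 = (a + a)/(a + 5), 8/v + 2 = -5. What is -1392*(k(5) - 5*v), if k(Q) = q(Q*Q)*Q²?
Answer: -867680/7 ≈ -1.2395e+5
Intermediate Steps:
v = -8/7 (v = 8/(-2 - 5) = 8/(-7) = 8*(-⅐) = -8/7 ≈ -1.1429)
q(a) = 4*a/(5 + a) (q(a) = 2*((a + a)/(a + 5)) = 2*((2*a)/(5 + a)) = 2*(2*a/(5 + a)) = 4*a/(5 + a))
k(Q) = 4*Q⁴/(5 + Q²) (k(Q) = (4*(Q*Q)/(5 + Q*Q))*Q² = (4*Q²/(5 + Q²))*Q² = 4*Q⁴/(5 + Q²))
-1392*(k(5) - 5*v) = -1392*(4*5⁴/(5 + 5²) - 5*(-8/7)) = -1392*(4*625/(5 + 25) + 40/7) = -1392*(4*625/30 + 40/7) = -1392*(4*625*(1/30) + 40/7) = -1392*(250/3 + 40/7) = -1392*1870/21 = -867680/7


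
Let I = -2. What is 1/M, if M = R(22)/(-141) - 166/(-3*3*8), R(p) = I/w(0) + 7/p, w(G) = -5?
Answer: 93060/214081 ≈ 0.43470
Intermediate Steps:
R(p) = ⅖ + 7/p (R(p) = -2/(-5) + 7/p = -2*(-⅕) + 7/p = ⅖ + 7/p)
M = 214081/93060 (M = (⅖ + 7/22)/(-141) - 166/(-3*3*8) = (⅖ + 7*(1/22))*(-1/141) - 166/((-9*8)) = (⅖ + 7/22)*(-1/141) - 166/(-72) = (79/110)*(-1/141) - 166*(-1/72) = -79/15510 + 83/36 = 214081/93060 ≈ 2.3005)
1/M = 1/(214081/93060) = 93060/214081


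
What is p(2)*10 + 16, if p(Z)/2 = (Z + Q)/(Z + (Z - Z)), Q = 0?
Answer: 36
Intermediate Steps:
p(Z) = 2 (p(Z) = 2*((Z + 0)/(Z + (Z - Z))) = 2*(Z/(Z + 0)) = 2*(Z/Z) = 2*1 = 2)
p(2)*10 + 16 = 2*10 + 16 = 20 + 16 = 36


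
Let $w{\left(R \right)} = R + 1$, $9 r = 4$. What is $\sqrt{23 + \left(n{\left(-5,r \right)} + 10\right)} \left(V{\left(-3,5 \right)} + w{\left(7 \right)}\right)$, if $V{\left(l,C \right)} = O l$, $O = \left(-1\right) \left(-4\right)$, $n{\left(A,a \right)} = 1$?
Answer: $- 4 \sqrt{34} \approx -23.324$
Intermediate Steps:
$r = \frac{4}{9}$ ($r = \frac{1}{9} \cdot 4 = \frac{4}{9} \approx 0.44444$)
$O = 4$
$w{\left(R \right)} = 1 + R$
$V{\left(l,C \right)} = 4 l$
$\sqrt{23 + \left(n{\left(-5,r \right)} + 10\right)} \left(V{\left(-3,5 \right)} + w{\left(7 \right)}\right) = \sqrt{23 + \left(1 + 10\right)} \left(4 \left(-3\right) + \left(1 + 7\right)\right) = \sqrt{23 + 11} \left(-12 + 8\right) = \sqrt{34} \left(-4\right) = - 4 \sqrt{34}$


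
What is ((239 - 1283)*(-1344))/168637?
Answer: 200448/24091 ≈ 8.3204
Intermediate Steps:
((239 - 1283)*(-1344))/168637 = -1044*(-1344)*(1/168637) = 1403136*(1/168637) = 200448/24091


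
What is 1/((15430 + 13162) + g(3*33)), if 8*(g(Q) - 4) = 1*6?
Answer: 4/114387 ≈ 3.4969e-5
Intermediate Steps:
g(Q) = 19/4 (g(Q) = 4 + (1*6)/8 = 4 + (⅛)*6 = 4 + ¾ = 19/4)
1/((15430 + 13162) + g(3*33)) = 1/((15430 + 13162) + 19/4) = 1/(28592 + 19/4) = 1/(114387/4) = 4/114387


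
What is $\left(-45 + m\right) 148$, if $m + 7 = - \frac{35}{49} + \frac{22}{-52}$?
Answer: $- \frac{715654}{91} \approx -7864.3$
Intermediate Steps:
$m = - \frac{1481}{182}$ ($m = -7 + \left(- \frac{35}{49} + \frac{22}{-52}\right) = -7 + \left(\left(-35\right) \frac{1}{49} + 22 \left(- \frac{1}{52}\right)\right) = -7 - \frac{207}{182} = - \frac{1481}{182} \approx -8.1374$)
$\left(-45 + m\right) 148 = \left(-45 - \frac{1481}{182}\right) 148 = \left(- \frac{9671}{182}\right) 148 = - \frac{715654}{91}$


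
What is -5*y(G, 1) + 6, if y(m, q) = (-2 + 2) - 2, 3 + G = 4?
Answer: 16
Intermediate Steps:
G = 1 (G = -3 + 4 = 1)
y(m, q) = -2 (y(m, q) = 0 - 2 = -2)
-5*y(G, 1) + 6 = -5*(-2) + 6 = 10 + 6 = 16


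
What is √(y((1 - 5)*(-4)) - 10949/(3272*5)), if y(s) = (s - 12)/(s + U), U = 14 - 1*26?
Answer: √22130990/8180 ≈ 0.57510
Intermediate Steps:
U = -12 (U = 14 - 26 = -12)
y(s) = 1 (y(s) = (s - 12)/(s - 12) = (-12 + s)/(-12 + s) = 1)
√(y((1 - 5)*(-4)) - 10949/(3272*5)) = √(1 - 10949/(3272*5)) = √(1 - 10949/16360) = √(5411/16360) = √22130990/8180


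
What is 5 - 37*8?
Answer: -291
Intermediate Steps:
5 - 37*8 = 5 - 296 = -291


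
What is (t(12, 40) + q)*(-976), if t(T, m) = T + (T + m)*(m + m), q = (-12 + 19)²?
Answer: -4119696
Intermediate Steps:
q = 49 (q = 7² = 49)
t(T, m) = T + 2*m*(T + m) (t(T, m) = T + (T + m)*(2*m) = T + 2*m*(T + m))
(t(12, 40) + q)*(-976) = ((12 + 2*40² + 2*12*40) + 49)*(-976) = ((12 + 2*1600 + 960) + 49)*(-976) = ((12 + 3200 + 960) + 49)*(-976) = (4172 + 49)*(-976) = 4221*(-976) = -4119696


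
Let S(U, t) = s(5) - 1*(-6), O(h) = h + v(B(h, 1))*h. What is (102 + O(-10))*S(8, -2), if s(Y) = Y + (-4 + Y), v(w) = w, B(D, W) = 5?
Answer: 504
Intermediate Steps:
O(h) = 6*h (O(h) = h + 5*h = 6*h)
s(Y) = -4 + 2*Y
S(U, t) = 12 (S(U, t) = (-4 + 2*5) - 1*(-6) = (-4 + 10) + 6 = 6 + 6 = 12)
(102 + O(-10))*S(8, -2) = (102 + 6*(-10))*12 = (102 - 60)*12 = 42*12 = 504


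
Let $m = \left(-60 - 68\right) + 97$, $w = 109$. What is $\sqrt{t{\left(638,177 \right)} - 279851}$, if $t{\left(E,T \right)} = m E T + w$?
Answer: $28 i \sqrt{4822} \approx 1944.3 i$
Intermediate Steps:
$m = -31$ ($m = -128 + 97 = -31$)
$t{\left(E,T \right)} = 109 - 31 E T$ ($t{\left(E,T \right)} = - 31 E T + 109 = 109 - 31 E T$)
$\sqrt{t{\left(638,177 \right)} - 279851} = \sqrt{\left(109 - 19778 \cdot 177\right) - 279851} = \sqrt{\left(109 - 3500706\right) - 279851} = \sqrt{-3500597 - 279851} = \sqrt{-3780448} = 28 i \sqrt{4822}$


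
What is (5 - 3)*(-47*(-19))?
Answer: 1786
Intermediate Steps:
(5 - 3)*(-47*(-19)) = 2*893 = 1786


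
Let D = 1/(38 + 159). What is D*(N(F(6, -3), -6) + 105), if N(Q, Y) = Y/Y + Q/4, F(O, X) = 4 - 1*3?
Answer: 425/788 ≈ 0.53934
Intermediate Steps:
F(O, X) = 1 (F(O, X) = 4 - 3 = 1)
N(Q, Y) = 1 + Q/4 (N(Q, Y) = 1 + Q*(1/4) = 1 + Q/4)
D = 1/197 ≈ 0.0050761
D*(N(F(6, -3), -6) + 105) = ((1 + (1/4)*1) + 105)/197 = ((1 + 1/4) + 105)/197 = (5/4 + 105)/197 = (1/197)*(425/4) = 425/788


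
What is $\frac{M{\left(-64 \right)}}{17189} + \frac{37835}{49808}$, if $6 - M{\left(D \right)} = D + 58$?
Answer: $\frac{650943511}{856149712} \approx 0.76031$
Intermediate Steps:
$M{\left(D \right)} = -52 - D$ ($M{\left(D \right)} = 6 - \left(D + 58\right) = 6 - \left(58 + D\right) = -52 - D$)
$\frac{M{\left(-64 \right)}}{17189} + \frac{37835}{49808} = \frac{-52 - -64}{17189} + \frac{37835}{49808} = \left(-52 + 64\right) \frac{1}{17189} + 37835 \cdot \frac{1}{49808} = 12 \cdot \frac{1}{17189} + \frac{37835}{49808} = \frac{12}{17189} + \frac{37835}{49808} = \frac{650943511}{856149712}$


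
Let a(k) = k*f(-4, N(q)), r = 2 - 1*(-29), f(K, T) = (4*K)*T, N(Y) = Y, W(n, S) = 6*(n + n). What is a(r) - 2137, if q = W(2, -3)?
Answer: -14041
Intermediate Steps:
W(n, S) = 12*n (W(n, S) = 6*(2*n) = 12*n)
q = 24 (q = 12*2 = 24)
f(K, T) = 4*K*T
r = 31 (r = 2 + 29 = 31)
a(k) = -384*k (a(k) = k*(4*(-4)*24) = k*(-384) = -384*k)
a(r) - 2137 = -384*31 - 2137 = -11904 - 2137 = -14041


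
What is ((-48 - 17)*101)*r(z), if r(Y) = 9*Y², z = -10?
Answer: -5908500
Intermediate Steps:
((-48 - 17)*101)*r(z) = ((-48 - 17)*101)*(9*(-10)²) = (-65*101)*(9*100) = -6565*900 = -5908500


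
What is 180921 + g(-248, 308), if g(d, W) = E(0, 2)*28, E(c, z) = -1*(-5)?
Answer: 181061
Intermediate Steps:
E(c, z) = 5
g(d, W) = 140 (g(d, W) = 5*28 = 140)
180921 + g(-248, 308) = 180921 + 140 = 181061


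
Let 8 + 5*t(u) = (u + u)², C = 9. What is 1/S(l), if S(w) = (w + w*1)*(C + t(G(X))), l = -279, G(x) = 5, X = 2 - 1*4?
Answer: -5/76446 ≈ -6.5406e-5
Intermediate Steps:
X = -2 (X = 2 - 4 = -2)
t(u) = -8/5 + 4*u²/5 (t(u) = -8/5 + (u + u)²/5 = -8/5 + (2*u)²/5 = -8/5 + (4*u²)/5 = -8/5 + 4*u²/5)
S(w) = 274*w/5 (S(w) = (w + w*1)*(9 + (-8/5 + (⅘)*5²)) = (w + w)*(9 + (-8/5 + (⅘)*25)) = (2*w)*(9 + (-8/5 + 20)) = (2*w)*(9 + 92/5) = (2*w)*(137/5) = 274*w/5)
1/S(l) = 1/((274/5)*(-279)) = 1/(-76446/5) = -5/76446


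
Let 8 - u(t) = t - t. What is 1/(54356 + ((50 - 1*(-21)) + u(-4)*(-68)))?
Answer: 1/53883 ≈ 1.8559e-5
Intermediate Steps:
u(t) = 8 (u(t) = 8 - (t - t) = 8 - 1*0 = 8 + 0 = 8)
1/(54356 + ((50 - 1*(-21)) + u(-4)*(-68))) = 1/(54356 + ((50 - 1*(-21)) + 8*(-68))) = 1/(54356 + ((50 + 21) - 544)) = 1/(54356 + (71 - 544)) = 1/(54356 - 473) = 1/53883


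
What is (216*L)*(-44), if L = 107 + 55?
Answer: -1539648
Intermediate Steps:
L = 162
(216*L)*(-44) = (216*162)*(-44) = 34992*(-44) = -1539648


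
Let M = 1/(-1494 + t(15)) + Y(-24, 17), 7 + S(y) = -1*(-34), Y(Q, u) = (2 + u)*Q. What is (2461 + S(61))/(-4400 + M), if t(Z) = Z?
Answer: -3679752/7182025 ≈ -0.51236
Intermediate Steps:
Y(Q, u) = Q*(2 + u)
S(y) = 27 (S(y) = -7 - 1*(-34) = -7 + 34 = 27)
M = -674425/1479 (M = 1/(-1494 + 15) - 24*(2 + 17) = 1/(-1479) - 24*19 = -1/1479 - 456 = -674425/1479 ≈ -456.00)
(2461 + S(61))/(-4400 + M) = (2461 + 27)/(-4400 - 674425/1479) = 2488/(-7182025/1479) = 2488*(-1479/7182025) = -3679752/7182025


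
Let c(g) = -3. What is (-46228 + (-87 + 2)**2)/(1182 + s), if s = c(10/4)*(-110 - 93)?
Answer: -13001/597 ≈ -21.777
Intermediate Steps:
s = 609 (s = -3*(-110 - 93) = -3*(-203) = 609)
(-46228 + (-87 + 2)**2)/(1182 + s) = (-46228 + (-87 + 2)**2)/(1182 + 609) = (-46228 + (-85)**2)/1791 = (-46228 + 7225)*(1/1791) = -39003*1/1791 = -13001/597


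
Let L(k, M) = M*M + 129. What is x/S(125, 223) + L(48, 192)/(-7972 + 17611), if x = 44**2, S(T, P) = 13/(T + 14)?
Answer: 864791455/41769 ≈ 20704.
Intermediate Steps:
L(k, M) = 129 + M**2 (L(k, M) = M**2 + 129 = 129 + M**2)
S(T, P) = 13/(14 + T)
x = 1936
x/S(125, 223) + L(48, 192)/(-7972 + 17611) = 1936/((13/(14 + 125))) + (129 + 192**2)/(-7972 + 17611) = 1936/((13/139)) + (129 + 36864)/9639 = 1936/((13*(1/139))) + 36993*(1/9639) = 1936/(13/139) + 12331/3213 = 1936*(139/13) + 12331/3213 = 269104/13 + 12331/3213 = 864791455/41769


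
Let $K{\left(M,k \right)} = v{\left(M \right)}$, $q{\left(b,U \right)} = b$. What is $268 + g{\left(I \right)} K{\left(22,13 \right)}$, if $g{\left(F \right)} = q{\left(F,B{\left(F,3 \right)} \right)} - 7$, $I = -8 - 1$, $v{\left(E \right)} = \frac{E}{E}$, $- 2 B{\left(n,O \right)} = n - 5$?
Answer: $252$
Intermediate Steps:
$B{\left(n,O \right)} = \frac{5}{2} - \frac{n}{2}$ ($B{\left(n,O \right)} = - \frac{n - 5}{2} = - \frac{-5 + n}{2} = \frac{5}{2} - \frac{n}{2}$)
$v{\left(E \right)} = 1$
$I = -9$
$g{\left(F \right)} = -7 + F$ ($g{\left(F \right)} = F - 7 = -7 + F$)
$K{\left(M,k \right)} = 1$
$268 + g{\left(I \right)} K{\left(22,13 \right)} = 268 + \left(-7 - 9\right) 1 = 268 - 16 = 252$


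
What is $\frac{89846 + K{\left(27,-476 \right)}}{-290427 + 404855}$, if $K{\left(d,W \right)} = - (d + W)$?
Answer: $\frac{90295}{114428} \approx 0.7891$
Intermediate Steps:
$K{\left(d,W \right)} = - W - d$ ($K{\left(d,W \right)} = - (W + d) = - W - d$)
$\frac{89846 + K{\left(27,-476 \right)}}{-290427 + 404855} = \frac{89846 - -449}{-290427 + 404855} = \frac{89846 + \left(476 - 27\right)}{114428} = \left(89846 + 449\right) \frac{1}{114428} = 90295 \cdot \frac{1}{114428} = \frac{90295}{114428}$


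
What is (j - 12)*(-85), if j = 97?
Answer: -7225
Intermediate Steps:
(j - 12)*(-85) = (97 - 12)*(-85) = 85*(-85) = -7225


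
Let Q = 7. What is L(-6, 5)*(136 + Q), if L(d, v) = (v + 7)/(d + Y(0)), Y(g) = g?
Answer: -286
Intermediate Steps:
L(d, v) = (7 + v)/d (L(d, v) = (v + 7)/(d + 0) = (7 + v)/d)
L(-6, 5)*(136 + Q) = ((7 + 5)/(-6))*(136 + 7) = -⅙*12*143 = -2*143 = -286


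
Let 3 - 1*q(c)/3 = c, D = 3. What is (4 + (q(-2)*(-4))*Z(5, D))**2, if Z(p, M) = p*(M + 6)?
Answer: 7268416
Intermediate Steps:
q(c) = 9 - 3*c
Z(p, M) = p*(6 + M)
(4 + (q(-2)*(-4))*Z(5, D))**2 = (4 + ((9 - 3*(-2))*(-4))*(5*(6 + 3)))**2 = (4 + ((9 + 6)*(-4))*(5*9))**2 = (4 + (15*(-4))*45)**2 = (4 - 60*45)**2 = (4 - 2700)**2 = (-2696)**2 = 7268416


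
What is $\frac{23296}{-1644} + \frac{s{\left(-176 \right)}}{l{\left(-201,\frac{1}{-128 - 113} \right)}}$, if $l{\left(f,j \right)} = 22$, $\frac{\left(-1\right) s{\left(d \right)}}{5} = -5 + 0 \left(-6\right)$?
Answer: $- \frac{117853}{9042} \approx -13.034$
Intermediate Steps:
$s{\left(d \right)} = 25$ ($s{\left(d \right)} = - 5 \left(-5 + 0 \left(-6\right)\right) = - 5 \left(-5 + 0\right) = \left(-5\right) \left(-5\right) = 25$)
$\frac{23296}{-1644} + \frac{s{\left(-176 \right)}}{l{\left(-201,\frac{1}{-128 - 113} \right)}} = \frac{23296}{-1644} + \frac{25}{22} = 23296 \left(- \frac{1}{1644}\right) + 25 \cdot \frac{1}{22} = - \frac{5824}{411} + \frac{25}{22} = - \frac{117853}{9042}$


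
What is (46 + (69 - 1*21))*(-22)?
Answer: -2068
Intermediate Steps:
(46 + (69 - 1*21))*(-22) = (46 + (69 - 21))*(-22) = (46 + 48)*(-22) = 94*(-22) = -2068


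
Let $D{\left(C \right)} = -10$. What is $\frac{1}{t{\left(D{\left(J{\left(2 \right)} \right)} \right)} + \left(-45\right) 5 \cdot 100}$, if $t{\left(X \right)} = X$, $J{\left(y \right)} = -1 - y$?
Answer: $- \frac{1}{22510} \approx -4.4425 \cdot 10^{-5}$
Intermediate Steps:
$\frac{1}{t{\left(D{\left(J{\left(2 \right)} \right)} \right)} + \left(-45\right) 5 \cdot 100} = \frac{1}{-10 + \left(-45\right) 5 \cdot 100} = \frac{1}{-10 - 22500} = \frac{1}{-22510} = - \frac{1}{22510}$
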